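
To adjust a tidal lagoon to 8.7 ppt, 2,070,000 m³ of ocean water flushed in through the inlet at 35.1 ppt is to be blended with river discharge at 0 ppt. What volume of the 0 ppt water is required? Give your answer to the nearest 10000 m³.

6280000 m³

Salt balance: 2,070,000×35.1 + V×0 = (2,070,000+V)×8.7
72,657,000 + 0V = 18,009,000 + 8.7V
54,648,000 = 8.7V
V = 6,281,379.31 m³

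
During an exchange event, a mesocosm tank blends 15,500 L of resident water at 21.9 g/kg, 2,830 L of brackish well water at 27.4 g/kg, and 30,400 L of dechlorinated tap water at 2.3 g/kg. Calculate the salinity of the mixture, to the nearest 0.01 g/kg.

Salt balance:
salt = 15,500×21.9 + 2,830×27.4 + 30,400×2.3 = 339,450 + 77,542 + 69,920 = 486,912
volume = 15,500 + 2,830 + 30,400 = 48,730 L
S = 486,912 / 48,730 = 9.992 g/kg

9.99 g/kg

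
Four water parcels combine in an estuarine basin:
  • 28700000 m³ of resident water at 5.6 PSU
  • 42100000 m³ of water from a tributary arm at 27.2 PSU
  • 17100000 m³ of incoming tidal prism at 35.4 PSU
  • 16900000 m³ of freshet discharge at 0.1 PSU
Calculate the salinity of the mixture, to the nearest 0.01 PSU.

Conserving salt mass:
salt = 28,700,000×5.6 + 42,100,000×27.2 + 17,100,000×35.4 + 16,900,000×0.1 = 160,720,000 + 1,145,120,000 + 605,340,000 + 1,690,000 = 1,912,870,000
volume = 28,700,000 + 42,100,000 + 17,100,000 + 16,900,000 = 104,800,000 m³
S = 1,912,870,000 / 104,800,000 = 18.2526 PSU

18.25 PSU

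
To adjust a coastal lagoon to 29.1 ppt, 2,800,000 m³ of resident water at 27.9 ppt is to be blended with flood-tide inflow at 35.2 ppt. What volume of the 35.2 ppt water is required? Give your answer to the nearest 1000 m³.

551000 m³

Salt balance: 2,800,000×27.9 + V×35.2 = (2,800,000+V)×29.1
78,120,000 + 35.2V = 81,480,000 + 29.1V
3,360,000 = 6.1V
V = 550,819.67 m³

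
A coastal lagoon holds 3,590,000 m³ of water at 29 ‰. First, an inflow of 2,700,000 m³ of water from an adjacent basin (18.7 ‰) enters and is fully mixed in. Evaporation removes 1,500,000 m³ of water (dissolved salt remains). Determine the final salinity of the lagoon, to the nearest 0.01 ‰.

After mixing: salt = 3,590,000×29 + 2,700,000×18.7 = 154,600,000; volume = 6,290,000 m³
After evaporation: salt unchanged = 154,600,000; volume = 6,290,000 − 1,500,000 = 4,790,000 m³
S = 154,600,000 / 4,790,000 = 32.2756 ‰

32.28 ‰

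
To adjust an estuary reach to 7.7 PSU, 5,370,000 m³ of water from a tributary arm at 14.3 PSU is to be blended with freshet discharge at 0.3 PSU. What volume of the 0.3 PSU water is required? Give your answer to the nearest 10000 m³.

4790000 m³

Salt balance: 5,370,000×14.3 + V×0.3 = (5,370,000+V)×7.7
76,791,000 + 0.3V = 41,349,000 + 7.7V
35,442,000 = 7.4V
V = 4,789,459.46 m³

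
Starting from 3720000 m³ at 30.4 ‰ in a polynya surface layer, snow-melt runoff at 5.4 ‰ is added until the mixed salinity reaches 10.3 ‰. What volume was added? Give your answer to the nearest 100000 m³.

15300000 m³

Salt balance: 3,720,000×30.4 + V×5.4 = (3,720,000+V)×10.3
113,088,000 + 5.4V = 38,316,000 + 10.3V
74,772,000 = 4.9V
V = 15,259,591.84 m³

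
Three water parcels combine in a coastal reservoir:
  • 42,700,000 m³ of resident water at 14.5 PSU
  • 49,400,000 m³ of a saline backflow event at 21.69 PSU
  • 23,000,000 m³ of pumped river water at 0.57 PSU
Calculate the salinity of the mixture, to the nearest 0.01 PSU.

By conservation of dissolved salt,
salt = 42,700,000×14.5 + 49,400,000×21.69 + 23,000,000×0.57 = 619,150,000 + 1,071,486,000 + 13,110,000 = 1,703,746,000
volume = 42,700,000 + 49,400,000 + 23,000,000 = 115,100,000 m³
S = 1,703,746,000 / 115,100,000 = 14.8023 PSU

14.80 PSU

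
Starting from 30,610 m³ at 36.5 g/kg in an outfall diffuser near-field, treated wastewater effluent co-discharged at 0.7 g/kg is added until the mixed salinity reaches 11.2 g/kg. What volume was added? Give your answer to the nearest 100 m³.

73800 m³

Salt balance: 30,610×36.5 + V×0.7 = (30,610+V)×11.2
1,117,265 + 0.7V = 342,832 + 11.2V
774,433 = 10.5V
V = 73,755.52 m³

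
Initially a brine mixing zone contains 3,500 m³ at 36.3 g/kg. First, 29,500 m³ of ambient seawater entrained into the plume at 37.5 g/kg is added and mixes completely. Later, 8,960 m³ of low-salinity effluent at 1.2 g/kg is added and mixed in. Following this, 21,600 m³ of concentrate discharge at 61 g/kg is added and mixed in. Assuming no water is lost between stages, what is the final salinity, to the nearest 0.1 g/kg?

40.3 g/kg

Conserving salt mass:
Initial salt = 3,500×36.3 = 127,050
After stage 1: salt = 127,050 + 29,500×37.5 = 1,233,300; volume = 33,000 m³; S = 37.373 g/kg
After stage 2: salt = 1,233,300 + 8,960×1.2 = 1,244,052; volume = 41,960 m³; S = 29.649 g/kg
After stage 3: salt = 1,244,052 + 21,600×61 = 2,561,652; volume = 63,560 m³
S = 2,561,652 / 63,560 = 40.3029 g/kg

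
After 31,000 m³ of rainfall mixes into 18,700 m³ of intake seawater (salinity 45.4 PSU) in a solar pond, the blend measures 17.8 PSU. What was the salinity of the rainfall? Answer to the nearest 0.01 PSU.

1.15 PSU

Salt balance: 18,700×45.4 + 31,000×S = 49,700×17.8
848,980 + 31,000·S = 884,660
S = (884,660 − 848,980) / 31,000 = 1.151 PSU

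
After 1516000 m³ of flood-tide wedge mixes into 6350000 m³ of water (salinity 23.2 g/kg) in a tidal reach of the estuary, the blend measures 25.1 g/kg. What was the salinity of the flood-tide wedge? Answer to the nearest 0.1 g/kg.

Salt balance: 6,350,000×23.2 + 1,516,000×S = 7,866,000×25.1
147,320,000 + 1,516,000·S = 197,436,600
S = (197,436,600 − 147,320,000) / 1,516,000 = 33.0584 g/kg

33.1 g/kg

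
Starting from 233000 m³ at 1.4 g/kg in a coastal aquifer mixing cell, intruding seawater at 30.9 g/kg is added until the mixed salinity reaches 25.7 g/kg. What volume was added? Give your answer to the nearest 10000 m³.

1090000 m³

Salt balance: 233,000×1.4 + V×30.9 = (233,000+V)×25.7
326,200 + 30.9V = 5,988,100 + 25.7V
5,661,900 = 5.2V
V = 1,088,826.92 m³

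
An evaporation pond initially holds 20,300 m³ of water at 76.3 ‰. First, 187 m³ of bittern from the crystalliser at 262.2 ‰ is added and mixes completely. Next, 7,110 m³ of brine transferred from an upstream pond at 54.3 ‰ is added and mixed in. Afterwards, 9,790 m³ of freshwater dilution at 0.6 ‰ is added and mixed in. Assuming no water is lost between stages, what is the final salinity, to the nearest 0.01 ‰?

53.22 ‰

By conservation of dissolved salt,
Initial salt = 20,300×76.3 = 1,548,890
After stage 1: salt = 1,548,890 + 187×262.2 = 1,597,921.4; volume = 20,487 m³; S = 77.997 ‰
After stage 2: salt = 1,597,921.4 + 7,110×54.3 = 1,983,994.4; volume = 27,597 m³; S = 71.892 ‰
After stage 3: salt = 1,983,994.4 + 9,790×0.6 = 1,989,868.4; volume = 37,387 m³
S = 1,989,868.4 / 37,387 = 53.2235 ‰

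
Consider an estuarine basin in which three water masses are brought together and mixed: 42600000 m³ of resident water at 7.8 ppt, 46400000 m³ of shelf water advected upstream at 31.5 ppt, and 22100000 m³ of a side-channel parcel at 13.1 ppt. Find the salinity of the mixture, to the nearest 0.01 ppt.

18.75 ppt

Salt balance:
salt = 42,600,000×7.8 + 46,400,000×31.5 + 22,100,000×13.1 = 332,280,000 + 1,461,600,000 + 289,510,000 = 2,083,390,000
volume = 42,600,000 + 46,400,000 + 22,100,000 = 111,100,000 m³
S = 2,083,390,000 / 111,100,000 = 18.7524 ppt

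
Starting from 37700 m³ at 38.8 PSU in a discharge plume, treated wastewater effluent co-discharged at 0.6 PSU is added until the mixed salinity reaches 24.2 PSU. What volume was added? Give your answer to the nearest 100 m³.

Salt balance: 37,700×38.8 + V×0.6 = (37,700+V)×24.2
1,462,760 + 0.6V = 912,340 + 24.2V
550,420 = 23.6V
V = 23,322.88 m³

23300 m³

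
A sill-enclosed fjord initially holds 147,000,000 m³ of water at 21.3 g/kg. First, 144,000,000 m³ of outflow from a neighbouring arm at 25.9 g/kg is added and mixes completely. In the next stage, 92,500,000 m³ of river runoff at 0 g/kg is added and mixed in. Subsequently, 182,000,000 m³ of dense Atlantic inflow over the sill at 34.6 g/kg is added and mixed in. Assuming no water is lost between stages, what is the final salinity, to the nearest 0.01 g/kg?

23.27 g/kg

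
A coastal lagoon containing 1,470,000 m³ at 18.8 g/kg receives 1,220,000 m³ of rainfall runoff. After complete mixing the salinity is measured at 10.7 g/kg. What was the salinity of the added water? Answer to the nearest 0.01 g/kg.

0.94 g/kg

Salt balance: 1,470,000×18.8 + 1,220,000×S = 2,690,000×10.7
27,636,000 + 1,220,000·S = 28,783,000
S = (28,783,000 − 27,636,000) / 1,220,000 = 0.9402 g/kg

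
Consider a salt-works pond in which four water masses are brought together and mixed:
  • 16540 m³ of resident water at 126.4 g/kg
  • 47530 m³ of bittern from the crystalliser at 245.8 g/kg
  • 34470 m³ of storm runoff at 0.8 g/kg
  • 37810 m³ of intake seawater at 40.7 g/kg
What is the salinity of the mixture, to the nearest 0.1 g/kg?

Total salt / total volume:
salt = 16,540×126.4 + 47,530×245.8 + 34,470×0.8 + 37,810×40.7 = 2,090,656 + 11,682,874 + 27,576 + 1,538,867 = 15,339,973
volume = 16,540 + 47,530 + 34,470 + 37,810 = 136,350 m³
S = 15,339,973 / 136,350 = 112.504 g/kg

112.5 g/kg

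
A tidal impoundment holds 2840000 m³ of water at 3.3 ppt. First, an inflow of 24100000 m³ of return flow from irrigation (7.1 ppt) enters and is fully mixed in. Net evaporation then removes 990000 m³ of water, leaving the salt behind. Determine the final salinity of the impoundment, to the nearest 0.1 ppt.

7.0 ppt

After mixing: salt = 2,840,000×3.3 + 24,100,000×7.1 = 180,482,000; volume = 26,940,000 m³
After evaporation: salt unchanged = 180,482,000; volume = 26,940,000 − 990,000 = 25,950,000 m³
S = 180,482,000 / 25,950,000 = 6.955 ppt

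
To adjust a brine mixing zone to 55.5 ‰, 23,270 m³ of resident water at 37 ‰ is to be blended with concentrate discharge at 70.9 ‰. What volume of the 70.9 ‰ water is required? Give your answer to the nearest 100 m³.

28000 m³

Salt balance: 23,270×37 + V×70.9 = (23,270+V)×55.5
860,990 + 70.9V = 1,291,485 + 55.5V
430,495 = 15.4V
V = 27,954.22 m³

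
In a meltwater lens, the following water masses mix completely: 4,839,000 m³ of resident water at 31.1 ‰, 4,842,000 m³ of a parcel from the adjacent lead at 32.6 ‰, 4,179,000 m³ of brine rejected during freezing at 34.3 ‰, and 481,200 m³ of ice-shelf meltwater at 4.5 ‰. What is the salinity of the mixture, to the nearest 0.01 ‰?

31.65 ‰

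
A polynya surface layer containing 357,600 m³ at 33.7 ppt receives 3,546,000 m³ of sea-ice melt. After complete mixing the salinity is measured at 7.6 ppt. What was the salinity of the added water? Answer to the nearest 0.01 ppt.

4.97 ppt

Salt balance: 357,600×33.7 + 3,546,000×S = 3,903,600×7.6
12,051,120 + 3,546,000·S = 29,667,360
S = (29,667,360 − 12,051,120) / 3,546,000 = 4.9679 ppt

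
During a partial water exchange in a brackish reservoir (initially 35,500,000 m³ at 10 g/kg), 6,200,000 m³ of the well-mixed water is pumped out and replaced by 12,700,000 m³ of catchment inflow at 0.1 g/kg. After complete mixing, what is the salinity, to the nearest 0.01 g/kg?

7.01 g/kg

Remaining after removal: 29,300,000 m³ at 10 g/kg (salt = 293,000,000)
After addition: salt = 293,000,000 + 12,700,000×0.1 = 294,270,000; volume = 42,000,000 m³
S = 294,270,000 / 42,000,000 = 7.0064 g/kg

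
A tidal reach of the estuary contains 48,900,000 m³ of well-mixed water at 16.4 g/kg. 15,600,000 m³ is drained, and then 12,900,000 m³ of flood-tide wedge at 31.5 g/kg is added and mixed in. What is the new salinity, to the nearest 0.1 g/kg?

Remaining after removal: 33,300,000 m³ at 16.4 g/kg (salt = 546,120,000)
After addition: salt = 546,120,000 + 12,900,000×31.5 = 952,470,000; volume = 46,200,000 m³
S = 952,470,000 / 46,200,000 = 20.6162 g/kg

20.6 g/kg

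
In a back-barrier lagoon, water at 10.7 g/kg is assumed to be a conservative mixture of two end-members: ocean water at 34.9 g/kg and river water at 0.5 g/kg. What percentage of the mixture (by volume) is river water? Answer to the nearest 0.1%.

70.3%

Let f be the freshwater fraction. Salt balance per unit volume:
f×0.5 + (1−f)×34.9 = 10.7
f = (34.9 − 10.7) / (34.9 − 0.5) = 24.2/34.4 = 0.7035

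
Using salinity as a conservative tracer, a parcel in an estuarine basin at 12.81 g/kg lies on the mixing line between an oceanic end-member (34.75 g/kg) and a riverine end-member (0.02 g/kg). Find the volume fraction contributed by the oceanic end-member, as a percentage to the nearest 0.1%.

Let g be the oceanic fraction. Salt balance per unit volume:
g×34.75 + (1−g)×0.02 = 12.81
g = (12.81 − 0.02) / (34.75 − 0.02) = 12.79/34.73 = 0.3683

36.8%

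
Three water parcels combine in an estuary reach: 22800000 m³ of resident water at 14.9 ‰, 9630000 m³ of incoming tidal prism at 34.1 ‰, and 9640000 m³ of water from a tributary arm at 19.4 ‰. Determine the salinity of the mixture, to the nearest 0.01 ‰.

20.33 ‰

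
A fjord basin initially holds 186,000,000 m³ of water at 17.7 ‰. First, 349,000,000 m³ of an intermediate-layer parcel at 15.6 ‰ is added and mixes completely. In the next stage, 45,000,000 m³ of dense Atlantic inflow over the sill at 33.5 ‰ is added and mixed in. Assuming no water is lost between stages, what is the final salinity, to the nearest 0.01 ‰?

Total salt / total volume:
Initial salt = 186,000,000×17.7 = 3,292,200,000
After stage 1: salt = 3,292,200,000 + 349,000,000×15.6 = 8,736,600,000; volume = 535,000,000 m³; S = 16.33 ‰
After stage 2: salt = 8,736,600,000 + 45,000,000×33.5 = 10,244,100,000; volume = 580,000,000 m³
S = 10,244,100,000 / 580,000,000 = 17.6622 ‰

17.66 ‰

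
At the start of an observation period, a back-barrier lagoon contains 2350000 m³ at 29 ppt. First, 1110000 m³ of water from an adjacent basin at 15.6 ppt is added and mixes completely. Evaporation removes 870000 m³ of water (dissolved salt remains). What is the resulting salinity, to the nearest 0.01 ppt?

33.00 ppt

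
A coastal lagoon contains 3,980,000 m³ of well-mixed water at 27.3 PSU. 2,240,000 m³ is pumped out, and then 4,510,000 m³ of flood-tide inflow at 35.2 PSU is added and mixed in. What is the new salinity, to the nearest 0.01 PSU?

Remaining after removal: 1,740,000 m³ at 27.3 PSU (salt = 47,502,000)
After addition: salt = 47,502,000 + 4,510,000×35.2 = 206,254,000; volume = 6,250,000 m³
S = 206,254,000 / 6,250,000 = 33.0006 PSU

33.00 PSU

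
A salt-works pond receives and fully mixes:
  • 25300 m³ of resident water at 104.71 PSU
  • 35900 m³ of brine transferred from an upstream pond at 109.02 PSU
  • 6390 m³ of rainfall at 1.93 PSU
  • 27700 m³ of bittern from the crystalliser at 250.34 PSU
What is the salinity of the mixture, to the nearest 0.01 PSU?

141.77 PSU

Mass of salt is conserved:
salt = 25,300×104.71 + 35,900×109.02 + 6,390×1.93 + 27,700×250.34 = 2,649,163 + 3,913,818 + 12,332.7 + 6,934,418 = 13,509,731.7
volume = 25,300 + 35,900 + 6,390 + 27,700 = 95,290 m³
S = 13,509,731.7 / 95,290 = 141.7749 PSU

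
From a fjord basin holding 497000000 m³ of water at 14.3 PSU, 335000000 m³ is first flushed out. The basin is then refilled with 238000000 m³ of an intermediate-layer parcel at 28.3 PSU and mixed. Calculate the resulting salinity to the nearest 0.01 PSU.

22.63 PSU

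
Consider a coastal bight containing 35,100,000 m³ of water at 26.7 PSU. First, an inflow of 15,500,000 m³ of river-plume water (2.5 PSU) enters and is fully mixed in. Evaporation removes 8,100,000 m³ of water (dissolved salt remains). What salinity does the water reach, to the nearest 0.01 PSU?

22.96 PSU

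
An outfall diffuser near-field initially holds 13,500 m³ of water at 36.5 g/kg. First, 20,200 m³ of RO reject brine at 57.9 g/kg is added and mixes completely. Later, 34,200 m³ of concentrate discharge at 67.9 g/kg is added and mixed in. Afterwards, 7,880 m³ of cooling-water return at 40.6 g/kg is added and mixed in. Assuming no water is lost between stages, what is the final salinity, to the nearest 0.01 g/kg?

Total salt / total volume:
Initial salt = 13,500×36.5 = 492,750
After stage 1: salt = 492,750 + 20,200×57.9 = 1,662,330; volume = 33,700 m³; S = 49.327 g/kg
After stage 2: salt = 1,662,330 + 34,200×67.9 = 3,984,510; volume = 67,900 m³; S = 58.682 g/kg
After stage 3: salt = 3,984,510 + 7,880×40.6 = 4,304,438; volume = 75,780 m³
S = 4,304,438 / 75,780 = 56.8018 g/kg

56.80 g/kg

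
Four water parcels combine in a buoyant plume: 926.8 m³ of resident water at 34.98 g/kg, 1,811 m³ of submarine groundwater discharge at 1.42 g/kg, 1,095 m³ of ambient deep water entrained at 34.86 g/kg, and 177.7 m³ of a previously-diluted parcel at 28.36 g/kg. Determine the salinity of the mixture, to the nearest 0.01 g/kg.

Salt balance:
salt = 926.8×34.98 + 1,811×1.42 + 1,095×34.86 + 177.7×28.36 = 32,419.464 + 2,571.62 + 38,171.7 + 5,039.572 = 78,202.356
volume = 926.8 + 1,811 + 1,095 + 177.7 = 4,010.5 m³
S = 78,202.356 / 4,010.5 = 19.4994 g/kg

19.50 g/kg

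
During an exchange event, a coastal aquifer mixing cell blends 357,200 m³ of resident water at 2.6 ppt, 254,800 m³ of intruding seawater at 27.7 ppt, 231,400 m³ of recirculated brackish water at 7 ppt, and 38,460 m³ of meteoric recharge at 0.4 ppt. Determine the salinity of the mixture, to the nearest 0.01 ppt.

Conserving salt mass:
salt = 357,200×2.6 + 254,800×27.7 + 231,400×7 + 38,460×0.4 = 928,720 + 7,057,960 + 1,619,800 + 15,384 = 9,621,864
volume = 357,200 + 254,800 + 231,400 + 38,460 = 881,860 m³
S = 9,621,864 / 881,860 = 10.9109 ppt

10.91 ppt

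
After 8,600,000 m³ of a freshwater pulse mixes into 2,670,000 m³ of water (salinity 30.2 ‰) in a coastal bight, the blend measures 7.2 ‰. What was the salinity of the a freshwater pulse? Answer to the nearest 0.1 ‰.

Salt balance: 2,670,000×30.2 + 8,600,000×S = 11,270,000×7.2
80,634,000 + 8,600,000·S = 81,144,000
S = (81,144,000 − 80,634,000) / 8,600,000 = 0.0593 ‰

0.1 ‰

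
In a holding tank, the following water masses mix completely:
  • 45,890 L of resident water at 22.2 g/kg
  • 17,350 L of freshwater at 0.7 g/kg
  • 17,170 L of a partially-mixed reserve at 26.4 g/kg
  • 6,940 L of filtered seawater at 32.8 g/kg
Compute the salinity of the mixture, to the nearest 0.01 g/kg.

By conservation of dissolved salt,
salt = 45,890×22.2 + 17,350×0.7 + 17,170×26.4 + 6,940×32.8 = 1,018,758 + 12,145 + 453,288 + 227,632 = 1,711,823
volume = 45,890 + 17,350 + 17,170 + 6,940 = 87,350 L
S = 1,711,823 / 87,350 = 19.5973 g/kg

19.60 g/kg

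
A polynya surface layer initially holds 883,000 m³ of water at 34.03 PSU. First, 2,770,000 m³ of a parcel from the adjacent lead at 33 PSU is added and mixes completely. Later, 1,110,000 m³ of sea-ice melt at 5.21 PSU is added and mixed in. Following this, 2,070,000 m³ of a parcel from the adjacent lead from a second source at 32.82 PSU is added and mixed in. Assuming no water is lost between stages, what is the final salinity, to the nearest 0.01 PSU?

28.56 PSU

Weighted by volume,
Initial salt = 883,000×34.03 = 30,048,490
After stage 1: salt = 30,048,490 + 2,770,000×33 = 121,458,490; volume = 3,653,000 m³; S = 33.249 PSU
After stage 2: salt = 121,458,490 + 1,110,000×5.21 = 127,241,590; volume = 4,763,000 m³; S = 26.715 PSU
After stage 3: salt = 127,241,590 + 2,070,000×32.82 = 195,178,990; volume = 6,833,000 m³
S = 195,178,990 / 6,833,000 = 28.5642 PSU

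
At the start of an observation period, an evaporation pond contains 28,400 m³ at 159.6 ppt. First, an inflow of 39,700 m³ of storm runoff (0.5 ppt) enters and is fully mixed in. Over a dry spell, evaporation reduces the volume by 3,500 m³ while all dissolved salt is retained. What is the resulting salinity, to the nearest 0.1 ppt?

70.5 ppt

After mixing: salt = 28,400×159.6 + 39,700×0.5 = 4,552,490; volume = 68,100 m³
After evaporation: salt unchanged = 4,552,490; volume = 68,100 − 3,500 = 64,600 m³
S = 4,552,490 / 64,600 = 70.472 ppt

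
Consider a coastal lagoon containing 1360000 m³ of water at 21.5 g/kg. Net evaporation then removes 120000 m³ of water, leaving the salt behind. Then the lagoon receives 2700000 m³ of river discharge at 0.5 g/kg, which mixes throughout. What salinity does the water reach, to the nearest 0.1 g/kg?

7.8 g/kg

After evaporation: salt = 1,360,000×21.5 = 29,240,000; volume = 1,360,000 − 120,000 = 1,240,000 m³
After mixing: salt = 29,240,000 + 2,700,000×0.5 = 30,590,000; volume = 1,240,000 + 2,700,000 = 3,940,000 m³
S = 30,590,000 / 3,940,000 = 7.764 g/kg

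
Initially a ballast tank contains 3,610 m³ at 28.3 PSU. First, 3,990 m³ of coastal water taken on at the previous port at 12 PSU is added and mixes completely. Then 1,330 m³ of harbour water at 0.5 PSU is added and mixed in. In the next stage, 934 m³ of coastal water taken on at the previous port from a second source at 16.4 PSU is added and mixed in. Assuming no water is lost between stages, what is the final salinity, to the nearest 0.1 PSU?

Weighted by volume,
Initial salt = 3,610×28.3 = 102,163
After stage 1: salt = 102,163 + 3,990×12 = 150,043; volume = 7,600 m³; S = 19.743 PSU
After stage 2: salt = 150,043 + 1,330×0.5 = 150,708; volume = 8,930 m³; S = 16.877 PSU
After stage 3: salt = 150,708 + 934×16.4 = 166,025.6; volume = 9,864 m³
S = 166,025.6 / 9,864 = 16.8315 PSU

16.8 PSU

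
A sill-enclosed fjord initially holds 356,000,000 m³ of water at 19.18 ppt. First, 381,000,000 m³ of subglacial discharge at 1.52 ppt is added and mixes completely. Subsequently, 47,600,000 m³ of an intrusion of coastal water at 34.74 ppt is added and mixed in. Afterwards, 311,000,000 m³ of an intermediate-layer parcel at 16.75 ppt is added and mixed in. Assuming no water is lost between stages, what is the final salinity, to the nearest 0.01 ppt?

13.02 ppt

Salt balance:
Initial salt = 356,000,000×19.18 = 6,828,080,000
After stage 1: salt = 6,828,080,000 + 381,000,000×1.52 = 7,407,200,000; volume = 737,000,000 m³; S = 10.05 ppt
After stage 2: salt = 7,407,200,000 + 47,600,000×34.74 = 9,060,824,000; volume = 784,600,000 m³; S = 11.548 ppt
After stage 3: salt = 9,060,824,000 + 311,000,000×16.75 = 14,270,074,000; volume = 1,095,600,000 m³
S = 14,270,074,000 / 1,095,600,000 = 13.0249 ppt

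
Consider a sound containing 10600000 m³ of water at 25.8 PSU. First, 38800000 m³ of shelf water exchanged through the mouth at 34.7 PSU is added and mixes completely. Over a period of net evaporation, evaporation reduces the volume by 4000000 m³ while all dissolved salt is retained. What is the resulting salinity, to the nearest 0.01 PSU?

35.68 PSU

After mixing: salt = 10,600,000×25.8 + 38,800,000×34.7 = 1,619,840,000; volume = 49,400,000 m³
After evaporation: salt unchanged = 1,619,840,000; volume = 49,400,000 − 4,000,000 = 45,400,000 m³
S = 1,619,840,000 / 45,400,000 = 35.6793 PSU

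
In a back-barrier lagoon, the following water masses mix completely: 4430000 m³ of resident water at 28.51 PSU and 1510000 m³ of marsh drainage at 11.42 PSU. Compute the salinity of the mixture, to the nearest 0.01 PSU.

Mass of salt is conserved:
salt = 4,430,000×28.51 + 1,510,000×11.42 = 126,299,300 + 17,244,200 = 143,543,500
volume = 4,430,000 + 1,510,000 = 5,940,000 m³
S = 143,543,500 / 5,940,000 = 24.1656 PSU

24.17 PSU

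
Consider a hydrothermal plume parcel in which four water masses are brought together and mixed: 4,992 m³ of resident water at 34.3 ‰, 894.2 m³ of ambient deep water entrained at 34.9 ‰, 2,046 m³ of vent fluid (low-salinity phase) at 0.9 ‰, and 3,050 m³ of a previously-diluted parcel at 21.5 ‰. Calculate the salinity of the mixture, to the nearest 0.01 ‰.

24.57 ‰

Mass of salt is conserved:
salt = 4,992×34.3 + 894.2×34.9 + 2,046×0.9 + 3,050×21.5 = 171,225.6 + 31,207.58 + 1,841.4 + 65,575 = 269,849.58
volume = 4,992 + 894.2 + 2,046 + 3,050 = 10,982.2 m³
S = 269,849.58 / 10,982.2 = 24.5715 ‰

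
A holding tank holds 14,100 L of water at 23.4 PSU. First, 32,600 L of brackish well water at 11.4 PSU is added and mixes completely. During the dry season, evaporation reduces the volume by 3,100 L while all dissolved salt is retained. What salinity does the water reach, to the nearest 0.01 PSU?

16.09 PSU

After mixing: salt = 14,100×23.4 + 32,600×11.4 = 701,580; volume = 46,700 L
After evaporation: salt unchanged = 701,580; volume = 46,700 − 3,100 = 43,600 L
S = 701,580 / 43,600 = 16.0913 PSU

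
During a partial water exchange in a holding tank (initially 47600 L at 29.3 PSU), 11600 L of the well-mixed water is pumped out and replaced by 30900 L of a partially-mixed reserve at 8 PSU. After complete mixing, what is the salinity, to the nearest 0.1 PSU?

Remaining after removal: 36,000 L at 29.3 PSU (salt = 1,054,800)
After addition: salt = 1,054,800 + 30,900×8 = 1,302,000; volume = 66,900 L
S = 1,302,000 / 66,900 = 19.4619 PSU

19.5 PSU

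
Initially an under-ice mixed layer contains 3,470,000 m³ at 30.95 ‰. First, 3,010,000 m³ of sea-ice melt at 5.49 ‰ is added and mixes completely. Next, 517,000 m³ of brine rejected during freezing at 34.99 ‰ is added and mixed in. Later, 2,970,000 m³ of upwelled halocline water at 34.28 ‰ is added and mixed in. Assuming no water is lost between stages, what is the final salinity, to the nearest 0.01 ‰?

24.46 ‰

Conserving salt mass:
Initial salt = 3,470,000×30.95 = 107,396,500
After stage 1: salt = 107,396,500 + 3,010,000×5.49 = 123,921,400; volume = 6,480,000 m³; S = 19.124 ‰
After stage 2: salt = 123,921,400 + 517,000×34.99 = 142,011,230; volume = 6,997,000 m³; S = 20.296 ‰
After stage 3: salt = 142,011,230 + 2,970,000×34.28 = 243,822,830; volume = 9,967,000 m³
S = 243,822,830 / 9,967,000 = 24.463 ‰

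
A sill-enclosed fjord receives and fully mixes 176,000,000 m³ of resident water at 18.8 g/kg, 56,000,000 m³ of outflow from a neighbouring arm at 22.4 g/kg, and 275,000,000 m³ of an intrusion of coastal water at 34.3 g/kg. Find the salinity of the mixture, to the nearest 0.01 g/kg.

27.60 g/kg

Mass of salt is conserved:
salt = 176,000,000×18.8 + 56,000,000×22.4 + 275,000,000×34.3 = 3,308,800,000 + 1,254,400,000 + 9,432,500,000 = 13,995,700,000
volume = 176,000,000 + 56,000,000 + 275,000,000 = 507,000,000 m³
S = 13,995,700,000 / 507,000,000 = 27.6049 g/kg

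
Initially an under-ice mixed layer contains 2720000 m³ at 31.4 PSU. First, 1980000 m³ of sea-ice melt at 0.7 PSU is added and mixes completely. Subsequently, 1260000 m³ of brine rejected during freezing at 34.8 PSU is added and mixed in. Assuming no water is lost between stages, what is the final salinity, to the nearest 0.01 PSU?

21.92 PSU

Total salt / total volume:
Initial salt = 2,720,000×31.4 = 85,408,000
After stage 1: salt = 85,408,000 + 1,980,000×0.7 = 86,794,000; volume = 4,700,000 m³; S = 18.467 PSU
After stage 2: salt = 86,794,000 + 1,260,000×34.8 = 130,642,000; volume = 5,960,000 m³
S = 130,642,000 / 5,960,000 = 21.9198 PSU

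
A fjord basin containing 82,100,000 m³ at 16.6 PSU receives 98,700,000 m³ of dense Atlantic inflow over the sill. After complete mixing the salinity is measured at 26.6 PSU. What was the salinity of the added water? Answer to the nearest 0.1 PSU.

34.9 PSU

Salt balance: 82,100,000×16.6 + 98,700,000×S = 180,800,000×26.6
1,362,860,000 + 98,700,000·S = 4,809,280,000
S = (4,809,280,000 − 1,362,860,000) / 98,700,000 = 34.9181 PSU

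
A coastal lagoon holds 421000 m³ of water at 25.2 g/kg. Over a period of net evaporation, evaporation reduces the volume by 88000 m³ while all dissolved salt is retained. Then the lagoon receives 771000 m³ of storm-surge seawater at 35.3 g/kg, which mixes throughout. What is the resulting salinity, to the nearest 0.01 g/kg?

After evaporation: salt = 421,000×25.2 = 10,609,200; volume = 421,000 − 88,000 = 333,000 m³
After mixing: salt = 10,609,200 + 771,000×35.3 = 37,825,500; volume = 333,000 + 771,000 = 1,104,000 m³
S = 37,825,500 / 1,104,000 = 34.2622 g/kg

34.26 g/kg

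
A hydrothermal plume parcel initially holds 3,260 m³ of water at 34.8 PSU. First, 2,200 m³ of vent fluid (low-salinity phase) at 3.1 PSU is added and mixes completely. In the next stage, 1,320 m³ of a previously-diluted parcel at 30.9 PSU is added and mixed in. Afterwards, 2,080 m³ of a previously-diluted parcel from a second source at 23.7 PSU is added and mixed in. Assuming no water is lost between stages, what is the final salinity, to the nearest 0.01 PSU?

23.74 PSU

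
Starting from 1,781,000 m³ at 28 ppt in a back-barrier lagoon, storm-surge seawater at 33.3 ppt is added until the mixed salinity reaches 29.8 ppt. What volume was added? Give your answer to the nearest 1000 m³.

916000 m³

Salt balance: 1,781,000×28 + V×33.3 = (1,781,000+V)×29.8
49,868,000 + 33.3V = 53,073,800 + 29.8V
3,205,800 = 3.5V
V = 915,942.86 m³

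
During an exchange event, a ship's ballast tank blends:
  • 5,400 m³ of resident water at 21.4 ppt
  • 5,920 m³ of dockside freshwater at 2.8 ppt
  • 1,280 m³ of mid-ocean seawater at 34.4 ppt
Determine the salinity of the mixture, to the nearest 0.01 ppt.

13.98 ppt

By conservation of dissolved salt,
salt = 5,400×21.4 + 5,920×2.8 + 1,280×34.4 = 115,560 + 16,576 + 44,032 = 176,168
volume = 5,400 + 5,920 + 1,280 = 12,600 m³
S = 176,168 / 12,600 = 13.9816 ppt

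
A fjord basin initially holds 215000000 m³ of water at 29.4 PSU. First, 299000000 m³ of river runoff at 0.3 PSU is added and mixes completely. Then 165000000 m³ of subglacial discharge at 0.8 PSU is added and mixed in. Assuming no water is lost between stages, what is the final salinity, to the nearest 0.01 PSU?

Weighted by volume,
Initial salt = 215,000,000×29.4 = 6,321,000,000
After stage 1: salt = 6,321,000,000 + 299,000,000×0.3 = 6,410,700,000; volume = 514,000,000 m³; S = 12.472 PSU
After stage 2: salt = 6,410,700,000 + 165,000,000×0.8 = 6,542,700,000; volume = 679,000,000 m³
S = 6,542,700,000 / 679,000,000 = 9.6358 PSU

9.64 PSU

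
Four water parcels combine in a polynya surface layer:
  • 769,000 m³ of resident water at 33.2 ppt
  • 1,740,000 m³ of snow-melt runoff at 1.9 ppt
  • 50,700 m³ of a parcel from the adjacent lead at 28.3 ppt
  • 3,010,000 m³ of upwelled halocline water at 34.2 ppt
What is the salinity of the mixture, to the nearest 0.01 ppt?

Total salt / total volume:
salt = 769,000×33.2 + 1,740,000×1.9 + 50,700×28.3 + 3,010,000×34.2 = 25,530,800 + 3,306,000 + 1,434,810 + 102,942,000 = 133,213,610
volume = 769,000 + 1,740,000 + 50,700 + 3,010,000 = 5,569,700 m³
S = 133,213,610 / 5,569,700 = 23.9176 ppt

23.92 ppt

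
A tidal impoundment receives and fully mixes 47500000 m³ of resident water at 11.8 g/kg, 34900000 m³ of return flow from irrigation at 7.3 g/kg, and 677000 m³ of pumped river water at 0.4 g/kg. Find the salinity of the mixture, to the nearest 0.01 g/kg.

9.82 g/kg

Salt balance:
salt = 47,500,000×11.8 + 34,900,000×7.3 + 677,000×0.4 = 560,500,000 + 254,770,000 + 270,800 = 815,540,800
volume = 47,500,000 + 34,900,000 + 677,000 = 83,077,000 m³
S = 815,540,800 / 83,077,000 = 9.8167 g/kg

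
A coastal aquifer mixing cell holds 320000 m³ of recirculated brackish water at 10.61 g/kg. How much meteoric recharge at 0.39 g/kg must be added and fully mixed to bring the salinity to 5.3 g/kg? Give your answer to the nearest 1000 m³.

346000 m³

Salt balance: 320,000×10.61 + V×0.39 = (320,000+V)×5.3
3,395,200 + 0.39V = 1,696,000 + 5.3V
1,699,200 = 4.91V
V = 346,069.25 m³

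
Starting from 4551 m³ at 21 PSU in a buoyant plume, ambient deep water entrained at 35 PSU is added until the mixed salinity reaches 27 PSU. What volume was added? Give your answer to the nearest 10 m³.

Salt balance: 4,551×21 + V×35 = (4,551+V)×27
95,571 + 35V = 122,877 + 27V
27,306 = 8V
V = 3,413.25 m³

3410 m³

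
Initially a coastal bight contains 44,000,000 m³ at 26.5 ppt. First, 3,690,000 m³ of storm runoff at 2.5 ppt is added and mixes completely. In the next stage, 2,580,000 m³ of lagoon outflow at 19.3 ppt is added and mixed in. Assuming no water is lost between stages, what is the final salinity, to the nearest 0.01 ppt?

24.37 ppt

Salt balance:
Initial salt = 44,000,000×26.5 = 1,166,000,000
After stage 1: salt = 1,166,000,000 + 3,690,000×2.5 = 1,175,225,000; volume = 47,690,000 m³; S = 24.643 ppt
After stage 2: salt = 1,175,225,000 + 2,580,000×19.3 = 1,225,019,000; volume = 50,270,000 m³
S = 1,225,019,000 / 50,270,000 = 24.3688 ppt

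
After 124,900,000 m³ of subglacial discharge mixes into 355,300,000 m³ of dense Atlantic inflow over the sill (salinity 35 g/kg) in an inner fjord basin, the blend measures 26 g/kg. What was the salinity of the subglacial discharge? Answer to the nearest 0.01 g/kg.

Salt balance: 355,300,000×35 + 124,900,000×S = 480,200,000×26
12,435,500,000 + 124,900,000·S = 12,485,200,000
S = (12,485,200,000 − 12,435,500,000) / 124,900,000 = 0.3979 g/kg

0.40 g/kg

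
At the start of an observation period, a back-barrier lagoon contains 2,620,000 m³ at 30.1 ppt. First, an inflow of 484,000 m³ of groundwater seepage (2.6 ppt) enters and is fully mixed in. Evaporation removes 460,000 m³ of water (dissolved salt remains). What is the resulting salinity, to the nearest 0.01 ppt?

30.30 ppt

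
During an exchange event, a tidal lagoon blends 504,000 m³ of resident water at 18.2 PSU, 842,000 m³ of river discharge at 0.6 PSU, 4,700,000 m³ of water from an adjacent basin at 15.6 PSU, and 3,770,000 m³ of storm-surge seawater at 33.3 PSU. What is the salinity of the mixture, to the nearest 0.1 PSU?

Salt balance:
salt = 504,000×18.2 + 842,000×0.6 + 4,700,000×15.6 + 3,770,000×33.3 = 9,172,800 + 505,200 + 73,320,000 + 125,541,000 = 208,539,000
volume = 504,000 + 842,000 + 4,700,000 + 3,770,000 = 9,816,000 m³
S = 208,539,000 / 9,816,000 = 21.245 PSU

21.2 PSU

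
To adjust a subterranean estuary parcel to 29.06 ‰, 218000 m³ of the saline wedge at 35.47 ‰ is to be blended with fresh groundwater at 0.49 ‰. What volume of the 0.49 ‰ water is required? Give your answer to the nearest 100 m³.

48900 m³

Salt balance: 218,000×35.47 + V×0.49 = (218,000+V)×29.06
7,732,460 + 0.49V = 6,335,080 + 29.06V
1,397,380 = 28.57V
V = 48,910.75 m³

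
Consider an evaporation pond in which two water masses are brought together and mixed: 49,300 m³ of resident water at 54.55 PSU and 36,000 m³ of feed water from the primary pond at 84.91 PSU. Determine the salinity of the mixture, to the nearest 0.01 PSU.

67.36 PSU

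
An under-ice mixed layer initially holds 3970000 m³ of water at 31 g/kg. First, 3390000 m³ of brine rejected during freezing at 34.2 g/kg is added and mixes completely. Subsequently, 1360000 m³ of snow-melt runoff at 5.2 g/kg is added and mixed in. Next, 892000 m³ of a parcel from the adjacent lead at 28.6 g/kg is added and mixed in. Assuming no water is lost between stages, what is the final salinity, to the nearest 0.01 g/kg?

Mass of salt is conserved:
Initial salt = 3,970,000×31 = 123,070,000
After stage 1: salt = 123,070,000 + 3,390,000×34.2 = 239,008,000; volume = 7,360,000 m³; S = 32.474 g/kg
After stage 2: salt = 239,008,000 + 1,360,000×5.2 = 246,080,000; volume = 8,720,000 m³; S = 28.22 g/kg
After stage 3: salt = 246,080,000 + 892,000×28.6 = 271,591,200; volume = 9,612,000 m³
S = 271,591,200 / 9,612,000 = 28.2554 g/kg

28.26 g/kg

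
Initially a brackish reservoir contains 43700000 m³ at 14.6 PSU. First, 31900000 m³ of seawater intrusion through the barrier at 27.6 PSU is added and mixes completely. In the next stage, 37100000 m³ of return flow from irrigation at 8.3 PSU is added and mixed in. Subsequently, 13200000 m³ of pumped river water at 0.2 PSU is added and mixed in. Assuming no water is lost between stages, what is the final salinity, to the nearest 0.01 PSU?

14.53 PSU

Weighted by volume,
Initial salt = 43,700,000×14.6 = 638,020,000
After stage 1: salt = 638,020,000 + 31,900,000×27.6 = 1,518,460,000; volume = 75,600,000 m³; S = 20.085 PSU
After stage 2: salt = 1,518,460,000 + 37,100,000×8.3 = 1,826,390,000; volume = 112,700,000 m³; S = 16.206 PSU
After stage 3: salt = 1,826,390,000 + 13,200,000×0.2 = 1,829,030,000; volume = 125,900,000 m³
S = 1,829,030,000 / 125,900,000 = 14.5276 PSU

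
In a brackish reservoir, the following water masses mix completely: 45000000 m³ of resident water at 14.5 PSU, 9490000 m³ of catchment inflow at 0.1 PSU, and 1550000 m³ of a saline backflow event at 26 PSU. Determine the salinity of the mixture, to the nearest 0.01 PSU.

12.38 PSU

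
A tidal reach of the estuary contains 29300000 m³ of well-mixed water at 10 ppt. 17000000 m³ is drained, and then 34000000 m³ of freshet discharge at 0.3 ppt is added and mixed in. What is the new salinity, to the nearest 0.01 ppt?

Remaining after removal: 12,300,000 m³ at 10 ppt (salt = 123,000,000)
After addition: salt = 123,000,000 + 34,000,000×0.3 = 133,200,000; volume = 46,300,000 m³
S = 133,200,000 / 46,300,000 = 2.8769 ppt

2.88 ppt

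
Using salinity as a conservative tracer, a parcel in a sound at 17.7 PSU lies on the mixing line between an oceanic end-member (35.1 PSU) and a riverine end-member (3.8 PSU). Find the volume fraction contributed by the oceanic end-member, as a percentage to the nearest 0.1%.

44.4%

Let g be the oceanic fraction. Salt balance per unit volume:
g×35.1 + (1−g)×3.8 = 17.7
g = (17.7 − 3.8) / (35.1 − 3.8) = 13.9/31.3 = 0.4441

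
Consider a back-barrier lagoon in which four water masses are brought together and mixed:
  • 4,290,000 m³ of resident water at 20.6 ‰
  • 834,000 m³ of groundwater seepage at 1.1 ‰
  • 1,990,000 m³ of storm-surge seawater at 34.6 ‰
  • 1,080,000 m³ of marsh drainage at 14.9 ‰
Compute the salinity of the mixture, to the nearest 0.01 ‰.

21.26 ‰

Mass of salt is conserved:
salt = 4,290,000×20.6 + 834,000×1.1 + 1,990,000×34.6 + 1,080,000×14.9 = 88,374,000 + 917,400 + 68,854,000 + 16,092,000 = 174,237,400
volume = 4,290,000 + 834,000 + 1,990,000 + 1,080,000 = 8,194,000 m³
S = 174,237,400 / 8,194,000 = 21.264 ‰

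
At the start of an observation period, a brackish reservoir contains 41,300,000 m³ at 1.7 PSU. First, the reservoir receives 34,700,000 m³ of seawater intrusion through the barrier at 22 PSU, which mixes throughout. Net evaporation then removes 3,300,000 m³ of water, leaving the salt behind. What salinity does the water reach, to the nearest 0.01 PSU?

11.47 PSU

After mixing: salt = 41,300,000×1.7 + 34,700,000×22 = 833,610,000; volume = 76,000,000 m³
After evaporation: salt unchanged = 833,610,000; volume = 76,000,000 − 3,300,000 = 72,700,000 m³
S = 833,610,000 / 72,700,000 = 11.4664 PSU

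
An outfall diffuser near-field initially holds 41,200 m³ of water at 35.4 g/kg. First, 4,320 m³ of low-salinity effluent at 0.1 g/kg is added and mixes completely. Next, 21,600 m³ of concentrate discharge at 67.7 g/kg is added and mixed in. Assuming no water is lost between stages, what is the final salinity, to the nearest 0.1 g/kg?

43.5 g/kg

Conserving salt mass:
Initial salt = 41,200×35.4 = 1,458,480
After stage 1: salt = 1,458,480 + 4,320×0.1 = 1,458,912; volume = 45,520 m³; S = 32.05 g/kg
After stage 2: salt = 1,458,912 + 21,600×67.7 = 2,921,232; volume = 67,120 m³
S = 2,921,232 / 67,120 = 43.5225 g/kg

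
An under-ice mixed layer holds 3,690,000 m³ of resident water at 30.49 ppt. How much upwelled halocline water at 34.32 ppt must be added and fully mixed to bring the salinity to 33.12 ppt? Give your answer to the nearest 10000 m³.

8090000 m³

Salt balance: 3,690,000×30.49 + V×34.32 = (3,690,000+V)×33.12
112,508,100 + 34.32V = 122,212,800 + 33.12V
9,704,700 = 1.2V
V = 8,087,250 m³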